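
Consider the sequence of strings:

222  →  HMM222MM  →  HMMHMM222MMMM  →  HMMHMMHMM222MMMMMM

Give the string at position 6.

HMMHMMHMMHMMHMM222MMMMMMMMMM

Every step adds HMM to the front and MM to the end of the previous string.
From HMMHMMHMM222MMMMMM, 2 further steps: HMMHMMHMM222MMMMMM → HMMHMMHMMHMM222MMMMMMMM → (answer).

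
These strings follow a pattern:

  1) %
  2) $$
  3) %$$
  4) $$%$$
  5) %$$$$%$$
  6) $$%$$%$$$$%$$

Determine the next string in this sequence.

From term 3 onward, concatenate the second-to-last term with the last: %·$$ = %$$, $$·%$$ = $$%$$, …
Continuing: %$$$$%$$ · $$%$$%$$$$%$$ gives term 7.

%$$$$%$$$$%$$%$$$$%$$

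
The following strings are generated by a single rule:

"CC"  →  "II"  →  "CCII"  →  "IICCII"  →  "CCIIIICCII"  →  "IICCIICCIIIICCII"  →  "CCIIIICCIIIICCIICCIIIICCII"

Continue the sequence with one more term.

IICCIICCIIIICCIICCIIIICCIIIICCIICCIIIICCII

Each term (from the third on) is the two preceding terms concatenated in order: term 3 = CC·II = CCII.
The next term joins IICCIICCIIIICCII and CCIIIICCIIIICCIICCIIIICCII.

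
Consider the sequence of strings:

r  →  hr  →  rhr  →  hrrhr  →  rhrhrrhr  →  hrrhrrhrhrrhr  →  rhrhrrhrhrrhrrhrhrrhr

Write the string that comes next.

hrrhrrhrhrrhrrhrhrrhrhrrhrrhrhrrhr

This is a Fibonacci-style word recurrence s(k) = s(k−2)·s(k−1): e.g. r·hr = rhr.
The next term joins hrrhrrhrhrrhr and rhrhrrhrhrrhrrhrhrrhr.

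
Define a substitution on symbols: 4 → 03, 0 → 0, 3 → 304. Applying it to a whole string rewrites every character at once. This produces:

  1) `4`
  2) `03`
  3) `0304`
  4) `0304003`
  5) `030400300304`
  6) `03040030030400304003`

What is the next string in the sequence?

Replace each of the 20 characters of 03040030030400304003 in place — 0 304 0 03 0 0 304 0 0 304 0 03 0 0 304 0 03 0 0 304 — and concatenate.

030400300304003040030030400300304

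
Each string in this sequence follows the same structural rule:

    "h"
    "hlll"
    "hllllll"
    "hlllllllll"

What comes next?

Every step adds lll to the end: s(k+1) = s(k)·lll.
One more step from hlllllllll gives the answer.

hllllllllllll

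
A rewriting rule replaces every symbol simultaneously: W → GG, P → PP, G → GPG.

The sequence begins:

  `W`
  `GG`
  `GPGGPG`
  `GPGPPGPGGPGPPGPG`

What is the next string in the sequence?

GPGPPGPGPPPPGPGPPGPGGPGPPGPGPPPPGPGPPGPG

Replace each of the 16 characters of GPGPPGPGGPGPPGPG in place — GPG PP GPG PP PP GPG PP GPG GPG PP GPG PP PP GPG PP GPG — and concatenate.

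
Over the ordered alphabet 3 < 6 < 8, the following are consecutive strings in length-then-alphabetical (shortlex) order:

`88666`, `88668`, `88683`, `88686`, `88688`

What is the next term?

88833

Treat 88688 as a base-3 numeral over the given alphabet and add one, carrying through any trailing 8's.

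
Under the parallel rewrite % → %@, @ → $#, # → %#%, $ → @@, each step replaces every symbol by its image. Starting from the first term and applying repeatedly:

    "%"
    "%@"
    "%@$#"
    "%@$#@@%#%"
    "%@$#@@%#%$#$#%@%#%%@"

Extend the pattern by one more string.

%@$#@@%#%$#$#%@%#%%@@@%#%@@%#%%@$#%@%#%%@%@$#

Replace each of the 20 characters of %@$#@@%#%$#$#%@%#%%@ in place — %@ $# @@ %#% $# $# %@ %#% %@ @@ %#% @@ %#% %@ $# %@ %#% %@ %@ $# — and concatenate.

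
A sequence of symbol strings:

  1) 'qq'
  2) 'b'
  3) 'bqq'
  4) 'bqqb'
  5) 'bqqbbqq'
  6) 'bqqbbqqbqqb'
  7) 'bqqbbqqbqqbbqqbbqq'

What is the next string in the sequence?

bqqbbqqbqqbbqqbbqqbqqbbqqbqqb

From term 3 onward, concatenate the last term with the second-to-last: b·qq = bqq, bqq·b = bqqb, …
So term 8 is bqqbbqqbqqbbqqbbqq·bqqbbqqbqqb.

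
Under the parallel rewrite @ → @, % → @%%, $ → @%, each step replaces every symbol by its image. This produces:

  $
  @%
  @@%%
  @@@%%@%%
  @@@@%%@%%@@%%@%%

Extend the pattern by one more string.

Rewriting the 16 symbols of @@@@%%@%%@@%%@%% one by one yields @ @ @ @ @%% @%% @ @%% @%% @ @ @%% @%% @ @%% @%%; concatenated:

@@@@@%%@%%@@%%@%%@@@%%@%%@@%%@%%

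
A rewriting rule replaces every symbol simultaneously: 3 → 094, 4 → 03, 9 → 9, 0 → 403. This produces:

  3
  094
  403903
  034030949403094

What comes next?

40309403403094403903903403094403903

Replace each of the 15 characters of 034030949403094 in place — 403 094 03 403 094 403 9 03 9 03 403 094 403 9 03 — and concatenate.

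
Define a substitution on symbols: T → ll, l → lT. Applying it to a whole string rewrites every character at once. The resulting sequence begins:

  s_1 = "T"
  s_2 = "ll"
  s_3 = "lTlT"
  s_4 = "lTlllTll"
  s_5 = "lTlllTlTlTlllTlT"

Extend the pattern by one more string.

Rewriting the 16 symbols of lTlllTlTlTlllTlT one by one yields lT ll lT lT lT ll lT ll lT ll lT lT lT ll lT ll; concatenated:

lTlllTlTlTlllTlllTlllTlTlTlllTll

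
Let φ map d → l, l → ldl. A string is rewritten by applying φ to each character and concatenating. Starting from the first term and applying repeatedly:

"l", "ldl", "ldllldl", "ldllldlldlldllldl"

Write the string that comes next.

Rewriting the 17 symbols of ldllldlldlldllldl one by one yields ldl l ldl ldl ldl l ldl ldl l ldl ldl l ldl ldl ldl l ldl; concatenated:

ldllldlldlldllldlldllldlldllldlldlldllldl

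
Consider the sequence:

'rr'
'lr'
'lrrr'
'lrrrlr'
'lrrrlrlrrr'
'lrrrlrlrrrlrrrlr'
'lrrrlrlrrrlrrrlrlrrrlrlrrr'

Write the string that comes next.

This is a Fibonacci-style word recurrence s(k) = s(k−1)·s(k−2): e.g. lr·rr = lrrr.
The next term joins lrrrlrlrrrlrrrlrlrrrlrlrrr and lrrrlrlrrrlrrrlr.

lrrrlrlrrrlrrrlrlrrrlrlrrrlrrrlrlrrrlrrrlr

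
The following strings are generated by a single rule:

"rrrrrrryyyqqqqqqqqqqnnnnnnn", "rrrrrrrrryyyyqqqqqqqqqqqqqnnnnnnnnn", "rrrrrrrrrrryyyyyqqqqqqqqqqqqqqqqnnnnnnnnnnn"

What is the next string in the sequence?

rrrrrrrrrrrrryyyyyyqqqqqqqqqqqqqqqqqqqnnnnnnnnnnnnn

Term n consists of 2n+1 r's, followed by n y's, followed by 3n+1 q's, followed by 2n+1 n's, where the shown terms are n = 3, 4, 5.
For the next term, n = 6, so the run lengths are 13, 6, 19, 13.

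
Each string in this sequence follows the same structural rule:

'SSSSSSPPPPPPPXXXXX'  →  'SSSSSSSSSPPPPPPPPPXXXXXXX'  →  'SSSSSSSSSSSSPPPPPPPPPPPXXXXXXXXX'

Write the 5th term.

SSSSSSSSSSSSSSSSSSPPPPPPPPPPPPPPPXXXXXXXXXXXXX

Term n consists of 3n S's, followed by 2n+3 P's, followed by 2n+1 X's, where the shown terms are n = 2, 3, 4.
At n = 6 the blocks have lengths 18, 15, 13.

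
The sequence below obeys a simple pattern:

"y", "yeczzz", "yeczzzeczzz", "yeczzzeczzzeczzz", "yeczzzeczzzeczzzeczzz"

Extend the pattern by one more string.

Each term is the previous one with eczzz appended.
Applying this once more to yeczzzeczzzeczzzeczzz:

yeczzzeczzzeczzzeczzzeczzz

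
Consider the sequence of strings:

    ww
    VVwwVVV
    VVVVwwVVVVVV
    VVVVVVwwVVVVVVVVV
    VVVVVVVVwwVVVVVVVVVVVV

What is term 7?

VVVVVVVVVVVVwwVVVVVVVVVVVVVVVVVV

Each term wraps the previous one in VV on the left and VVV on the right.
From VVVVVVVVwwVVVVVVVVVVVV, 2 further steps: VVVVVVVVwwVVVVVVVVVVVV → VVVVVVVVVVwwVVVVVVVVVVVVVVV → (answer).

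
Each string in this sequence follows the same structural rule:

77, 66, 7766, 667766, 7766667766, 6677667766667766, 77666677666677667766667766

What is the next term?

667766776666776677666677666677667766667766

This is a Fibonacci-style word recurrence s(k) = s(k−2)·s(k−1): e.g. 77·66 = 7766.
Continuing: 6677667766667766 · 77666677666677667766667766 gives term 8.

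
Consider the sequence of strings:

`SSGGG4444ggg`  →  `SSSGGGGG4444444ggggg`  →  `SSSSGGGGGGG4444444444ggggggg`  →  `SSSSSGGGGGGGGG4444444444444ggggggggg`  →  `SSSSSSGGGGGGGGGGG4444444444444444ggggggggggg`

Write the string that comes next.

SSSSSSSGGGGGGGGGGGGG4444444444444444444ggggggggggggg

The n-th term is n+1 S's then 2n+1 G's then 3n+1 4's then 2n+1 g's (n = 1, 2, …).
At n = 6 the blocks have lengths 7, 13, 19, 13.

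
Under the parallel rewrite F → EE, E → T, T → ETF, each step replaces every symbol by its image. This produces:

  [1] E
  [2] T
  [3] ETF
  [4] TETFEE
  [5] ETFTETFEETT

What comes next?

TETFEEETFTETFEETTETFETF

Rewriting each symbol of ETFTETFEETT: E→T, T→ETF, F→EE, T→ETF, E→T, T→ETF, F→EE, E→T, E→T, T→ETF, T→ETF, which concatenates to T ETF EE ETF T ETF EE T T ETF ETF.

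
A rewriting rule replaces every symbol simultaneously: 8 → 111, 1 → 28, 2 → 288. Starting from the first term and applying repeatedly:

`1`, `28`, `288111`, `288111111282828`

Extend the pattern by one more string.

Replace each of the 15 characters of 288111111282828 in place — 288 111 111 28 28 28 28 28 28 288 111 288 111 288 111 — and concatenate.

288111111282828282828288111288111288111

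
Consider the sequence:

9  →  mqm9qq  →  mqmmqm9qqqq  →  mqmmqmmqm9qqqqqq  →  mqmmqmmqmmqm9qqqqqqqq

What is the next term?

Each term wraps the previous one in mqm on the left and qq on the right.
One more step from mqmmqmmqmmqm9qqqqqqqq gives the answer.

mqmmqmmqmmqmmqm9qqqqqqqqqq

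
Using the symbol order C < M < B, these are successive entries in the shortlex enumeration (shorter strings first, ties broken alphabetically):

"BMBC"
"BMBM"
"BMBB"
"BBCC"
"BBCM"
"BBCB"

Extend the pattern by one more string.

BBMC

Treat BBCB as a base-3 numeral over the given alphabet and add one, carrying through any trailing B's.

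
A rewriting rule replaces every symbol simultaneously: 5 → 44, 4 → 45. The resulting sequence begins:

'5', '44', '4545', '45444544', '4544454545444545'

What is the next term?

Replace each of the 16 characters of 4544454545444545 in place — 45 44 45 45 45 44 45 44 45 44 45 45 45 44 45 44 — and concatenate.

45444545454445444544454545444544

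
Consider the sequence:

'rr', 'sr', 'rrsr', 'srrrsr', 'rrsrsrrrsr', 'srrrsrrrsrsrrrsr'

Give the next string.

rrsrsrrrsrsrrrsrrrsrsrrrsr

Each term (from the third on) is the two preceding terms concatenated in order: term 3 = rr·sr = rrsr.
So term 7 is rrsrsrrrsr·srrrsrrrsrsrrrsr.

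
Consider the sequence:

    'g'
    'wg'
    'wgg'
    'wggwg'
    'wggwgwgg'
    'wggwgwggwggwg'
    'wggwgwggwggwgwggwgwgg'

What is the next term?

This is a Fibonacci-style word recurrence s(k) = s(k−1)·s(k−2): e.g. wg·g = wgg.
So term 8 is wggwgwggwggwgwggwgwgg·wggwgwggwggwg.

wggwgwggwggwgwggwgwggwggwgwggwggwg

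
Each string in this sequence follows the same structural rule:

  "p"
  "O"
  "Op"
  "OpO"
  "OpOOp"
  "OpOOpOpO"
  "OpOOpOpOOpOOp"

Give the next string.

OpOOpOpOOpOOpOpOOpOpO

This is a Fibonacci-style word recurrence s(k) = s(k−1)·s(k−2): e.g. O·p = Op.
So term 8 is OpOOpOpOOpOOp·OpOOpOpO.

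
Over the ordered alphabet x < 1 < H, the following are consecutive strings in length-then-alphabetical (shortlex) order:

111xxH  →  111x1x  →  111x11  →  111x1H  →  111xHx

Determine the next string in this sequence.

111xH1

The successor of 111xHx increments the rightmost position that isn't already H and resets every position after it to x.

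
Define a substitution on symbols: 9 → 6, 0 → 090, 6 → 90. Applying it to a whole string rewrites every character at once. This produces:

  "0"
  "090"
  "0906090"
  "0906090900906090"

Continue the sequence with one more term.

090609090090609060900906090900906090

φ(0906090900906090) expands symbol-by-symbol to 090 6 090 90 090 6 090 6 090 090 6 090 90 090 6 090; joining the 16 pieces gives the next term.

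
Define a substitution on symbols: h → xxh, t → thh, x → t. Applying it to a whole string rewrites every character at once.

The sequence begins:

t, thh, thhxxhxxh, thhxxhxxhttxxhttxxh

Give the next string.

φ(thhxxhxxhttxxhttxxh) expands symbol-by-symbol to thh xxh xxh t t xxh t t xxh thh thh t t xxh thh thh t t xxh; joining the 19 pieces gives the next term.

thhxxhxxhttxxhttxxhthhthhttxxhthhthhttxxh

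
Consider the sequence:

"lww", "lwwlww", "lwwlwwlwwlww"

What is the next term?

lwwlwwlwwlwwlwwlwwlwwlww

s(k+1) = s(k)·s(k) — each term doubles the last.
One more doubling of lwwlwwlwwlww gives the answer.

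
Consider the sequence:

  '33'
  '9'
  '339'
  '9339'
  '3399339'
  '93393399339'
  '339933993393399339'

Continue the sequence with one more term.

Each term (from the third on) is the two preceding terms concatenated in order: term 3 = 33·9 = 339.
The next term joins 93393399339 and 339933993393399339.

93393399339339933993393399339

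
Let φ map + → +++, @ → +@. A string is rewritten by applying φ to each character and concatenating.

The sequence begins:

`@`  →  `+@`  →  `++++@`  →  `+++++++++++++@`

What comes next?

Rewriting the 14 symbols of +++++++++++++@ one by one yields +++ +++ +++ +++ +++ +++ +++ +++ +++ +++ +++ +++ +++ +@; concatenated:

++++++++++++++++++++++++++++++++++++++++@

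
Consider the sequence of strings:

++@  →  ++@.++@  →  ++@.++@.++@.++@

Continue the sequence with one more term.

++@.++@.++@.++@.++@.++@.++@.++@

s(k+1) = s(k)·.·s(k) — each term doubles the last with '.' between the halves.
One more doubling of ++@.++@.++@.++@ gives the answer.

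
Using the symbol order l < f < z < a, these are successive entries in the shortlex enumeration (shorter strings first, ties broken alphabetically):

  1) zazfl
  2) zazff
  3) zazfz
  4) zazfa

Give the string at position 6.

zazzf

Advancing 2 positions from zazfa through zazfa → zazzl reaches term 6.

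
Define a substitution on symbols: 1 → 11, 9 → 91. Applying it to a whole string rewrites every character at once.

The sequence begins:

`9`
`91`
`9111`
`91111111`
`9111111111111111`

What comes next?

91111111111111111111111111111111

φ(9111111111111111) expands symbol-by-symbol to 91 11 11 11 11 11 11 11 11 11 11 11 11 11 11 11; joining the 16 pieces gives the next term.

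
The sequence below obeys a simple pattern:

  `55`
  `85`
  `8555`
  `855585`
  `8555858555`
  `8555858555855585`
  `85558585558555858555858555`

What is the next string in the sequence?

855585855585558585558585558555858555855585

This is a Fibonacci-style word recurrence s(k) = s(k−1)·s(k−2): e.g. 85·55 = 8555.
So term 8 is 85558585558555858555858555·8555858555855585.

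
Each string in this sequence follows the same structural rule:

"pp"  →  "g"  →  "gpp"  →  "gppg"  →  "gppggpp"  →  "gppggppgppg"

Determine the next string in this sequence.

gppggppgppggppggpp

This is a Fibonacci-style word recurrence s(k) = s(k−1)·s(k−2): e.g. g·pp = gpp.
Continuing: gppggppgppg · gppggpp gives term 7.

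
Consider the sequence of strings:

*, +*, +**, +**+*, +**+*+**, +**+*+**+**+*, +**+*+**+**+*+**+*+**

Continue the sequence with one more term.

+**+*+**+**+*+**+*+**+**+*+**+**+*

This is a Fibonacci-style word recurrence s(k) = s(k−1)·s(k−2): e.g. +*·* = +**.
Continuing: +**+*+**+**+*+**+*+** · +**+*+**+**+* gives term 8.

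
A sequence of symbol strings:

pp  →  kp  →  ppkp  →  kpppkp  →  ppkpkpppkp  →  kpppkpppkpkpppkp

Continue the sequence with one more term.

ppkpkpppkpkpppkpppkpkpppkp

Each term (from the third on) is the two preceding terms concatenated in order: term 3 = pp·kp = ppkp.
So term 7 is ppkpkpppkp·kpppkpppkpkpppkp.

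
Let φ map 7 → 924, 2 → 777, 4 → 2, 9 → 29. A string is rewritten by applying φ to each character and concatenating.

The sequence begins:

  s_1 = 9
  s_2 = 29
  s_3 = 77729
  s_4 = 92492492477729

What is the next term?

Replace each of the 14 characters of 92492492477729 in place — 29 777 2 29 777 2 29 777 2 924 924 924 777 29 — and concatenate.

29777229777229777292492492477729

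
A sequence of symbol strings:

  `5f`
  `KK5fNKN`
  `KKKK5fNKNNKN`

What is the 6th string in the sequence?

KKKKKKKKKK5fNKNNKNNKNNKNNKN

Every step adds KK to the front and NKN to the end of the previous string.
From KKKK5fNKNNKN, 3 further steps: KKKK5fNKNNKN → KKKKKK5fNKNNKNNKN → KKKKKKKK5fNKNNKNNKNNKN → (answer).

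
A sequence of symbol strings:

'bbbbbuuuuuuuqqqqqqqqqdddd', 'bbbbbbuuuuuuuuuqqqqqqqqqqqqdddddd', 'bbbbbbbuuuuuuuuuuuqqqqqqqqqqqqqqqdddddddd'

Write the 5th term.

bbbbbbbbbuuuuuuuuuuuuuuuqqqqqqqqqqqqqqqqqqqqqdddddddddddd

Term n consists of n+3 b's, followed by 2n+3 u's, followed by 3n+3 q's, followed by 2n d's, where the shown terms are n = 2, 3, 4.
Setting n = 6 gives 9, 15, 21, 12 characters in each block.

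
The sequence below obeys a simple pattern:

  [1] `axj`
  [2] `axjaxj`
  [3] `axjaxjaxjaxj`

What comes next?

Every step duplicates the string.
So the next term is two copies of axjaxjaxjaxj.

axjaxjaxjaxjaxjaxjaxjaxj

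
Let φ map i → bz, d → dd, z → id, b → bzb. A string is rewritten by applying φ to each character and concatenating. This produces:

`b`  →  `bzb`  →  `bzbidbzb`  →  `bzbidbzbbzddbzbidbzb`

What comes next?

bzbidbzbbzddbzbidbzbbzbidddddbzbidbzbbzddbzbidbzb

Replace each of the 20 characters of bzbidbzbbzddbzbidbzb in place — bzb id bzb bz dd bzb id bzb bzb id dd dd bzb id bzb bz dd bzb id bzb — and concatenate.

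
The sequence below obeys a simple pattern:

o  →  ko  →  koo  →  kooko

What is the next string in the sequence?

This is a Fibonacci-style word recurrence s(k) = s(k−1)·s(k−2): e.g. ko·o = koo.
So term 5 is kooko·koo.

kookokoo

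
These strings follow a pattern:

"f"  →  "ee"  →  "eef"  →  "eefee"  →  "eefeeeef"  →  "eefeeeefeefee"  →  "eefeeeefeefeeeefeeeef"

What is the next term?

From term 3 onward, concatenate the last term with the second-to-last: ee·f = eef, eef·ee = eefee, …
So term 8 is eefeeeefeefeeeefeeeef·eefeeeefeefee.

eefeeeefeefeeeefeeeefeefeeeefeefee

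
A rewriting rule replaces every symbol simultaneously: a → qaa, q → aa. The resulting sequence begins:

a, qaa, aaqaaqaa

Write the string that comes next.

Rewriting each symbol of aaqaaqaa: a→qaa, a→qaa, q→aa, a→qaa, a→qaa, q→aa, a→qaa, a→qaa, which concatenates to qaa qaa aa qaa qaa aa qaa qaa.

qaaqaaaaqaaqaaaaqaaqaa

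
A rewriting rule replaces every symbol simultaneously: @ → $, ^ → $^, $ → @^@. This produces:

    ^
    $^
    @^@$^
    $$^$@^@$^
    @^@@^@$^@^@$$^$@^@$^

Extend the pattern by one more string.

φ(@^@@^@$^@^@$$^$@^@$^) expands symbol-by-symbol to $ $^ $ $ $^ $ @^@ $^ $ $^ $ @^@ @^@ $^ @^@ $ $^ $ @^@ $^; joining the 20 pieces gives the next term.

$$^$$$^$@^@$^$$^$@^@@^@$^@^@$$^$@^@$^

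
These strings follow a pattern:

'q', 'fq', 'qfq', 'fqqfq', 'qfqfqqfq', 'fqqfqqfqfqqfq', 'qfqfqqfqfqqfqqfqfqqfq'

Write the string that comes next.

Each term (from the third on) is the two preceding terms concatenated in order: term 3 = q·fq = qfq.
Continuing: fqqfqqfqfqqfq · qfqfqqfqfqqfqqfqfqqfq gives term 8.

fqqfqqfqfqqfqqfqfqqfqfqqfqqfqfqqfq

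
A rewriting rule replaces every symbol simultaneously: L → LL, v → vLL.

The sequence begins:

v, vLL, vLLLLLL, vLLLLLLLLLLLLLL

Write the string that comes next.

Rewriting the 15 symbols of vLLLLLLLLLLLLLL one by one yields vLL LL LL LL LL LL LL LL LL LL LL LL LL LL LL; concatenated:

vLLLLLLLLLLLLLLLLLLLLLLLLLLLLLL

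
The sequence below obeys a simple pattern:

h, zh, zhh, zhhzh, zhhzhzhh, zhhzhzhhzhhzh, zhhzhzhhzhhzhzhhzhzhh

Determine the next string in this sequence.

Each term (from the third on) is the previous term followed by the one before it: term 3 = zh·h = zhh.
Continuing: zhhzhzhhzhhzhzhhzhzhh · zhhzhzhhzhhzh gives term 8.

zhhzhzhhzhhzhzhhzhzhhzhhzhzhhzhhzh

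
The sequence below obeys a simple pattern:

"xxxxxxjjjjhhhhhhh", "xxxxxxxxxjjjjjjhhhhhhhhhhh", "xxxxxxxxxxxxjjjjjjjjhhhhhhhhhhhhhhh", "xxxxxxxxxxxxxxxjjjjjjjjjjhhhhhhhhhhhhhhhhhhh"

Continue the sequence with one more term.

xxxxxxxxxxxxxxxxxxjjjjjjjjjjjjhhhhhhhhhhhhhhhhhhhhhhh

The n-th term is 3n x's then 2n j's then 4n-1 h's, where the shown terms are n = 2, 3, 4, 5.
For the next term, n = 6, so the run lengths are 18, 12, 23.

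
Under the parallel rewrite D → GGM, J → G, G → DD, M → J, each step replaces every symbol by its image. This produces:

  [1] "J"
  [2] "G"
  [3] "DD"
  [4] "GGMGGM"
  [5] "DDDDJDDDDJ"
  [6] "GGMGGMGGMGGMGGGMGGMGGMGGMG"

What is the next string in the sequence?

Replace each of the 26 characters of GGMGGMGGMGGMGGGMGGMGGMGGMG in place — DD DD J DD DD J DD DD J DD DD J DD DD DD J DD DD J DD DD J DD DD J DD — and concatenate.

DDDDJDDDDJDDDDJDDDDJDDDDDDJDDDDJDDDDJDDDDJDD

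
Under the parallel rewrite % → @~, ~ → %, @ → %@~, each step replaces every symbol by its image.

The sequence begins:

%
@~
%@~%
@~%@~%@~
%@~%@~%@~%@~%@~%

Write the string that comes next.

φ(%@~%@~%@~%@~%@~%) expands symbol-by-symbol to @~ %@~ % @~ %@~ % @~ %@~ % @~ %@~ % @~ %@~ % @~; joining the 16 pieces gives the next term.

@~%@~%@~%@~%@~%@~%@~%@~%@~%@~%@~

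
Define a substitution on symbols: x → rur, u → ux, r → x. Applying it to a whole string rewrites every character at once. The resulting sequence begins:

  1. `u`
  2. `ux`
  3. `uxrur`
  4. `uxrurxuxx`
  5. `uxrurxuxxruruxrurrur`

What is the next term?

Rewriting the 20 symbols of uxrurxuxxruruxrurrur one by one yields ux rur x ux x rur ux rur rur x ux x ux rur x ux x x ux x; concatenated:

uxrurxuxxruruxrurrurxuxxuxrurxuxxxuxx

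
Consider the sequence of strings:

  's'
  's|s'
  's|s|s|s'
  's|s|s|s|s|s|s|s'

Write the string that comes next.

Each string is two copies of the previous one joined by '|'.
Doubling s|s|s|s|s|s|s|s with '|' between the halves:

s|s|s|s|s|s|s|s|s|s|s|s|s|s|s|s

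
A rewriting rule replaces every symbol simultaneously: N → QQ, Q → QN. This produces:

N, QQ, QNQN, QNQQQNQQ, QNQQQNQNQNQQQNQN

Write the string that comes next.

QNQQQNQNQNQQQNQQQNQQQNQNQNQQQNQQ

φ(QNQQQNQNQNQQQNQN) expands symbol-by-symbol to QN QQ QN QN QN QQ QN QQ QN QQ QN QN QN QQ QN QQ; joining the 16 pieces gives the next term.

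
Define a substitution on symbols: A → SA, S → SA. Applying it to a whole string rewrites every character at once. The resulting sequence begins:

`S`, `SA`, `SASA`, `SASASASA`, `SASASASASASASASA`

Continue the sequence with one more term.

SASASASASASASASASASASASASASASASA

Applying the rule to each of the 16 symbols of SASASASASASASASA gives the pieces SA SA SA SA SA SA SA SA SA SA SA SA SA SA SA SA, which concatenate to the answer.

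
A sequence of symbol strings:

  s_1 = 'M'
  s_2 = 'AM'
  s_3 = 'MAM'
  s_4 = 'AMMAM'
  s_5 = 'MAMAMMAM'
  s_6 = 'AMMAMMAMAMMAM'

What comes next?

MAMAMMAMAMMAMMAMAMMAM

Each term (from the third on) is the two preceding terms concatenated in order: term 3 = M·AM = MAM.
Continuing: MAMAMMAM · AMMAMMAMAMMAM gives term 7.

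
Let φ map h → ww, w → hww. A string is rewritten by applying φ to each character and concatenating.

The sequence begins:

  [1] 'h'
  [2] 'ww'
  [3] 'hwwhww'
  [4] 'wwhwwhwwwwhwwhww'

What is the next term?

hwwhwwwwhwwhwwwwhwwhwwhwwhwwwwhwwhwwwwhwwhww

φ(wwhwwhwwwwhwwhww) expands symbol-by-symbol to hww hww ww hww hww ww hww hww hww hww ww hww hww ww hww hww; joining the 16 pieces gives the next term.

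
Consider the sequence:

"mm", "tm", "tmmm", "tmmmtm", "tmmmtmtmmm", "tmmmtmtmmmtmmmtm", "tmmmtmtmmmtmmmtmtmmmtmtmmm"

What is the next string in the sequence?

tmmmtmtmmmtmmmtmtmmmtmtmmmtmmmtmtmmmtmmmtm

Each term (from the third on) is the previous term followed by the one before it: term 3 = tm·mm = tmmm.
Continuing: tmmmtmtmmmtmmmtmtmmmtmtmmm · tmmmtmtmmmtmmmtm gives term 8.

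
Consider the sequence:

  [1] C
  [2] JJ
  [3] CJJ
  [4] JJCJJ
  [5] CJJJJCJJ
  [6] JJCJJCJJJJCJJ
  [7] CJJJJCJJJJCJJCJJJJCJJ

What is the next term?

JJCJJCJJJJCJJCJJJJCJJJJCJJCJJJJCJJ

From term 3 onward, concatenate the second-to-last term with the last: C·JJ = CJJ, JJ·CJJ = JJCJJ, …
The next term joins JJCJJCJJJJCJJ and CJJJJCJJJJCJJCJJJJCJJ.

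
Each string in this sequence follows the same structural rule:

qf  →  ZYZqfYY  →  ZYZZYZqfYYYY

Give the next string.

Every step adds ZYZ to the front and YY to the end of the previous string.
One more step from ZYZZYZqfYYYY gives the answer.

ZYZZYZZYZqfYYYYYY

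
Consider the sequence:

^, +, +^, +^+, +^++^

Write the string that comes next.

+^++^+^+

Each term (from the third on) is the previous term followed by the one before it: term 3 = +·^ = +^.
So term 6 is +^++^·+^+.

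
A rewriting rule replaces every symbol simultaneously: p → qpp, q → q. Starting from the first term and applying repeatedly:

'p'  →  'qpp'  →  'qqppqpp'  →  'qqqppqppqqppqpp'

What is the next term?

qqqqppqppqqppqppqqqppqppqqppqpp

φ(qqqppqppqqppqpp) expands symbol-by-symbol to q q q qpp qpp q qpp qpp q q qpp qpp q qpp qpp; joining the 15 pieces gives the next term.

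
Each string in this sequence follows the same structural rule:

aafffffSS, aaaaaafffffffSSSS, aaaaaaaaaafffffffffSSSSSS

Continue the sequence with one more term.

Term n consists of 4n-2 a's, followed by 2n+3 f's, followed by 2n S's (n = 1, 2, …).
At n = 4 the blocks have lengths 14, 11, 8.

aaaaaaaaaaaaaafffffffffffSSSSSSSS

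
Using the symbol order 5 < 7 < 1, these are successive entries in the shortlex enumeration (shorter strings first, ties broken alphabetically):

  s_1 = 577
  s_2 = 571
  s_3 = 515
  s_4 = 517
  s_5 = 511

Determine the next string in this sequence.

755

The successor of 511 increments the rightmost position that isn't already 1 and resets every position after it to 5.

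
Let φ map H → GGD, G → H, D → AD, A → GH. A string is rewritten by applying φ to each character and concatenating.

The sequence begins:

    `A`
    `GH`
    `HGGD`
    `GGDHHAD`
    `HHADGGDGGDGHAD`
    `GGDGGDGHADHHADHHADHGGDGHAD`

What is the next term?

Applying the rule to each of the 26 symbols of GGDGGDGHADHHADHHADHGGDGHAD gives the pieces H H AD H H AD H GGD GH AD GGD GGD GH AD GGD GGD GH AD GGD H H AD H GGD GH AD, which concatenate to the answer.

HHADHHADHGGDGHADGGDGGDGHADGGDGGDGHADGGDHHADHGGDGHAD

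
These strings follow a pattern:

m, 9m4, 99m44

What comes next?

999m444

Every step adds 9 to the front and 4 to the end of the previous string.
One more step from 99m44 gives the answer.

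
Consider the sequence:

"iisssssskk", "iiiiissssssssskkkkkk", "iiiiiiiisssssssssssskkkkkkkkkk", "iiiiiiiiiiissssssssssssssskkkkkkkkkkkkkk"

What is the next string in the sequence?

iiiiiiiiiiiiiisssssssssssssssssskkkkkkkkkkkkkkkkkk

Reading off run lengths: i runs 2, 5, 8, 11; s runs 6, 9, 12, 15; k runs 2, 6, 10, 14 — each is linear in n (n = 1, 2, …).
Setting n = 5 gives 14, 18, 18 characters in each block.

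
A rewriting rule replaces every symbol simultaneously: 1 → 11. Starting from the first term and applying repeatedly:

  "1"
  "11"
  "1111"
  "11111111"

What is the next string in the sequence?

1111111111111111

Expanding 11111111: 1→11, 1→11, 1→11, 1→11, 1→11, 1→11, 1→11, 1→11. Concatenated: 11 11 11 11 11 11 11 11.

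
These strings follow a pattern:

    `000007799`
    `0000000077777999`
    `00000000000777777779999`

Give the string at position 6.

The n-th term is 3n+2 0's then 3n-1 7's then n+1 9's (n = 1, 2, …).
For term 6, n = 6, so the run lengths are 20, 17, 7.

00000000000000000000777777777777777779999999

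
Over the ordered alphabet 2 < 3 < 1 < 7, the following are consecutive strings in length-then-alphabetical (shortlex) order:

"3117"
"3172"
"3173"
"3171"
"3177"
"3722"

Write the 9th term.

3727

Stepping forward 3 times from 3722: 3722 → 3723 → 3721, then the target.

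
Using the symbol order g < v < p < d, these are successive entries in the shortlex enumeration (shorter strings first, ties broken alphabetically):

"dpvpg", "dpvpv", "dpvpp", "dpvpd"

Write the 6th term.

dpvdv

Continuing the enumeration 2 steps past dpvpd: dpvpd → dpvdg → (answer).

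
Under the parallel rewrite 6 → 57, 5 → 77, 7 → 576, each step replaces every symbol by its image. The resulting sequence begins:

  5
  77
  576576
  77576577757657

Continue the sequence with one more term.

576576775765777576576576775765777576

Replace each of the 14 characters of 77576577757657 in place — 576 576 77 576 57 77 576 576 576 77 576 57 77 576 — and concatenate.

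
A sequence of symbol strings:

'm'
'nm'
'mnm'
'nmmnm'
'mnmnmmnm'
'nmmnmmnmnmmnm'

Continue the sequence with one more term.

This is a Fibonacci-style word recurrence s(k) = s(k−2)·s(k−1): e.g. m·nm = mnm.
So term 7 is mnmnmmnm·nmmnmmnmnmmnm.

mnmnmmnmnmmnmmnmnmmnm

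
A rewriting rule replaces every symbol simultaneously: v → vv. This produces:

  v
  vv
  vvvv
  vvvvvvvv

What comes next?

Expanding vvvvvvvv: v→vv, v→vv, v→vv, v→vv, v→vv, v→vv, v→vv, v→vv. Concatenated: vv vv vv vv vv vv vv vv.

vvvvvvvvvvvvvvvv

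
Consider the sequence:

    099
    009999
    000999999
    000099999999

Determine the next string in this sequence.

The n-th term is n 0's then 2n 9's (n = 1, 2, …).
Setting n = 5 gives 5, 10 characters in each block.

000009999999999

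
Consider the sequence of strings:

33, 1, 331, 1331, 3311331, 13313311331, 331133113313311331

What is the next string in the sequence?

This is a Fibonacci-style word recurrence s(k) = s(k−2)·s(k−1): e.g. 33·1 = 331.
So term 8 is 13313311331·331133113313311331.

13313311331331133113313311331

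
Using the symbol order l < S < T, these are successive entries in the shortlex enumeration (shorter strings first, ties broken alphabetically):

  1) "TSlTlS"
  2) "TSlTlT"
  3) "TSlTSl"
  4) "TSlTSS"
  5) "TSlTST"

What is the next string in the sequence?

Treat TSlTST as a base-3 numeral over the given alphabet and add one, carrying through any trailing T's.

TSlTTl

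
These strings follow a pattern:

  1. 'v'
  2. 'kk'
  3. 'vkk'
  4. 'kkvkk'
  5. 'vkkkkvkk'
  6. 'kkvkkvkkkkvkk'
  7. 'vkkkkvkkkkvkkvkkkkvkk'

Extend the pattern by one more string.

kkvkkvkkkkvkkvkkkkvkkkkvkkvkkkkvkk

From term 3 onward, concatenate the second-to-last term with the last: v·kk = vkk, kk·vkk = kkvkk, …
So term 8 is kkvkkvkkkkvkk·vkkkkvkkkkvkkvkkkkvkk.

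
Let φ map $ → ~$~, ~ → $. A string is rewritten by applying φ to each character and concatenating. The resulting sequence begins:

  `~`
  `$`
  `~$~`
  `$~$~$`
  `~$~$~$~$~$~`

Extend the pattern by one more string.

Apply φ to ~$~$~$~$~$~ symbol by symbol: ~→$, $→~$~, ~→$, $→~$~, ~→$, $→~$~, ~→$, $→~$~, ~→$, $→~$~, ~→$; joined: $ ~$~ $ ~$~ $ ~$~ $ ~$~ $ ~$~ $.

$~$~$~$~$~$~$~$~$~$~$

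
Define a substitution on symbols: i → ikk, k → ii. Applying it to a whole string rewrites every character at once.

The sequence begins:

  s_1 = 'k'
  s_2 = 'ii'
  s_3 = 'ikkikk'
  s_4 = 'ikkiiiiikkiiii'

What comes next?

ikkiiiiikkikkikkikkikkiiiiikkikkikkikk

φ(ikkiiiiikkiiii) expands symbol-by-symbol to ikk ii ii ikk ikk ikk ikk ikk ii ii ikk ikk ikk ikk; joining the 14 pieces gives the next term.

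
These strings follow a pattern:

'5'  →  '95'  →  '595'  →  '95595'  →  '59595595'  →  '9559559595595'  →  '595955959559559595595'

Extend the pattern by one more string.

From term 3 onward, concatenate the second-to-last term with the last: 5·95 = 595, 95·595 = 95595, …
So term 8 is 9559559595595·595955959559559595595.

9559559595595595955959559559595595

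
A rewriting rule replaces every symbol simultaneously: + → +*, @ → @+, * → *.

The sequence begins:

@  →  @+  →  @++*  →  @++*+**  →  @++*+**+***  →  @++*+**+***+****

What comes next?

φ(@++*+**+***+****) expands symbol-by-symbol to @+ +* +* * +* * * +* * * * +* * * * *; joining the 16 pieces gives the next term.

@++*+**+***+****+*****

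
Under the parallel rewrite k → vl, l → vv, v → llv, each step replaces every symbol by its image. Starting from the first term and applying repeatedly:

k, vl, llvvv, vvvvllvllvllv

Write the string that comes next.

Applying the rule to each of the 13 symbols of vvvvllvllvllv gives the pieces llv llv llv llv vv vv llv vv vv llv vv vv llv, which concatenate to the answer.

llvllvllvllvvvvvllvvvvvllvvvvvllv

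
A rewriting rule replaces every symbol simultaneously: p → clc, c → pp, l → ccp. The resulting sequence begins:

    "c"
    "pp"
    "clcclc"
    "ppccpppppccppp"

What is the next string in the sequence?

Replace each of the 14 characters of ppccpppppccppp in place — clc clc pp pp clc clc clc clc clc pp pp clc clc clc — and concatenate.

clcclcppppclcclcclcclcclcppppclcclcclc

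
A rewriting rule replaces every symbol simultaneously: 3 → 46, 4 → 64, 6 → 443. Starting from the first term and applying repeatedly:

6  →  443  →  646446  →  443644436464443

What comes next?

Rewriting the 15 symbols of 443644436464443 one by one yields 64 64 46 443 64 64 64 46 443 64 443 64 64 64 46; concatenated:

646446443646464464436444364646446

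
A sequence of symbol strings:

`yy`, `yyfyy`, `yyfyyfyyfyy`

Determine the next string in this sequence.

s(k+1) = s(k)·f·s(k) — each term doubles the last with 'f' between the halves.
So the next term is two copies of yyfyyfyyfyy with 'f' between the halves.

yyfyyfyyfyyfyyfyyfyyfyy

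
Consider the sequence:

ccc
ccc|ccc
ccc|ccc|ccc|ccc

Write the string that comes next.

Each string is two copies of the previous one joined by '|'.
So the next term is two copies of ccc|ccc|ccc|ccc with '|' between the halves.

ccc|ccc|ccc|ccc|ccc|ccc|ccc|ccc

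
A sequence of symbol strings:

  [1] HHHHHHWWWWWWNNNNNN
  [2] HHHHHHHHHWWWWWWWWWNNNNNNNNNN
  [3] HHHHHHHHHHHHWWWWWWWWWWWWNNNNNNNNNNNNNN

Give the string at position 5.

Term n consists of 3n H's, followed by 3n W's, followed by 4n-2 N's, where the shown terms are n = 2, 3, 4.
Setting n = 6 gives 18, 18, 22 characters in each block.

HHHHHHHHHHHHHHHHHHWWWWWWWWWWWWWWWWWWNNNNNNNNNNNNNNNNNNNNNN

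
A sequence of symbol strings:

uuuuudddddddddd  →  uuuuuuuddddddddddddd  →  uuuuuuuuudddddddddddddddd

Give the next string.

uuuuuuuuuuuddddddddddddddddddd

Term n consists of 2n-1 u's, followed by 3n+1 d's, where the shown terms are n = 3, 4, 5.
Setting n = 6 gives 11, 19 characters in each block.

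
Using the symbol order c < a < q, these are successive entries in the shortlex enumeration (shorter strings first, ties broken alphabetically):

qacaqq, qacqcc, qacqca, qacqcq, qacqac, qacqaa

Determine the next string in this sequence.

Find the rightmost character of qacqaa below q, bump it to the next letter, and reset everything to its right to c.

qacqaq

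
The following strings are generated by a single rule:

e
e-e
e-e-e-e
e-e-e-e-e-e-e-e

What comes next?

e-e-e-e-e-e-e-e-e-e-e-e-e-e-e-e

Each string is two copies of the previous one joined by '-'.
One more doubling of e-e-e-e-e-e-e-e gives the answer.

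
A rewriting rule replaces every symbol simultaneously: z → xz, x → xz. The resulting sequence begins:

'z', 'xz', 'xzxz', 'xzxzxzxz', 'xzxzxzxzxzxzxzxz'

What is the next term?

φ(xzxzxzxzxzxzxzxz) expands symbol-by-symbol to xz xz xz xz xz xz xz xz xz xz xz xz xz xz xz xz; joining the 16 pieces gives the next term.

xzxzxzxzxzxzxzxzxzxzxzxzxzxzxzxz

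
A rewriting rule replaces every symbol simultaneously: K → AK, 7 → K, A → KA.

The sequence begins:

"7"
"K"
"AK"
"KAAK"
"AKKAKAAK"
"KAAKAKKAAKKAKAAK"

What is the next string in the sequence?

AKKAKAAKKAAKAKKAKAAKAKKAAKKAKAAK

φ(KAAKAKKAAKKAKAAK) expands symbol-by-symbol to AK KA KA AK KA AK AK KA KA AK AK KA AK KA KA AK; joining the 16 pieces gives the next term.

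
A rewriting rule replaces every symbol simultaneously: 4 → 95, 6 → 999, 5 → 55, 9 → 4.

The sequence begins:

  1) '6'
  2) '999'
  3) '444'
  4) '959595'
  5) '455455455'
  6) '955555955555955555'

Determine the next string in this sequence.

455555555554555555555545555555555

φ(955555955555955555) expands symbol-by-symbol to 4 55 55 55 55 55 4 55 55 55 55 55 4 55 55 55 55 55; joining the 18 pieces gives the next term.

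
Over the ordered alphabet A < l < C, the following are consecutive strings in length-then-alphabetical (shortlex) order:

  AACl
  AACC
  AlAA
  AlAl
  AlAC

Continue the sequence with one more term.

AllA

The successor of AlAC increments the rightmost position that isn't already C and resets every position after it to A.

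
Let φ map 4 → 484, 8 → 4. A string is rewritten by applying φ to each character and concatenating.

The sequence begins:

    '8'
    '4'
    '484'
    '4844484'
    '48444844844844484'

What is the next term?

Replace each of the 17 characters of 48444844844844484 in place — 484 4 484 484 484 4 484 484 4 484 484 4 484 484 484 4 484 — and concatenate.

48444844844844484484448448444844844844484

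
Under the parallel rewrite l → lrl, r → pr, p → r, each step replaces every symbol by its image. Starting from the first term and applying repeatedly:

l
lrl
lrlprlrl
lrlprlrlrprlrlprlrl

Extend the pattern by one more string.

Rewriting the 19 symbols of lrlprlrlrprlrlprlrl one by one yields lrl pr lrl r pr lrl pr lrl pr r pr lrl pr lrl r pr lrl pr lrl; concatenated:

lrlprlrlrprlrlprlrlprrprlrlprlrlrprlrlprlrl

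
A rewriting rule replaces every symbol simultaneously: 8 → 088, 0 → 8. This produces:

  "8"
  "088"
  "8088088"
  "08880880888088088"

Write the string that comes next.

Replace each of the 17 characters of 08880880888088088 in place — 8 088 088 088 8 088 088 8 088 088 088 8 088 088 8 088 088 — and concatenate.

80880880888088088808808808880880888088088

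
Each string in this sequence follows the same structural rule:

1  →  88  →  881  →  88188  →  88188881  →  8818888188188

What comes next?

This is a Fibonacci-style word recurrence s(k) = s(k−1)·s(k−2): e.g. 88·1 = 881.
So term 7 is 8818888188188·88188881.

881888818818888188881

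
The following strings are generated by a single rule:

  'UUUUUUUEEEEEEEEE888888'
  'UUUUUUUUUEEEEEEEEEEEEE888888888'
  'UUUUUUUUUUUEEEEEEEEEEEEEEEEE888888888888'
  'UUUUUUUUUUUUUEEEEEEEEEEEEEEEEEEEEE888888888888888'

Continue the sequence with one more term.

The n-th term is 2n+3 U's then 4n+1 E's then 3n 8's, where the shown terms are n = 2, 3, 4, 5.
At n = 6 the blocks have lengths 15, 25, 18.

UUUUUUUUUUUUUUUEEEEEEEEEEEEEEEEEEEEEEEEE888888888888888888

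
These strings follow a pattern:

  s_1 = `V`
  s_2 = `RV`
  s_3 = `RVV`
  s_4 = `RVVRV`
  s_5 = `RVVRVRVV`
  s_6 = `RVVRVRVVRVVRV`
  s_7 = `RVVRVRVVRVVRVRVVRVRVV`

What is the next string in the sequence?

From term 3 onward, concatenate the last term with the second-to-last: RV·V = RVV, RVV·RV = RVVRV, …
So term 8 is RVVRVRVVRVVRVRVVRVRVV·RVVRVRVVRVVRV.

RVVRVRVVRVVRVRVVRVRVVRVVRVRVVRVVRV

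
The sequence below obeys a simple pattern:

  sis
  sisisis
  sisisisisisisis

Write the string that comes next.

Every step duplicates the string with 'i' between the halves.
One more doubling of sisisisisisisis gives the answer.

sisisisisisisisisisisisisisisis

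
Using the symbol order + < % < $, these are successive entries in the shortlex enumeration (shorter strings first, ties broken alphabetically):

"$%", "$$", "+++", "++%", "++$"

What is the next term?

Treat ++$ as a base-3 numeral over the given alphabet and add one, carrying through any trailing $'s.

+%+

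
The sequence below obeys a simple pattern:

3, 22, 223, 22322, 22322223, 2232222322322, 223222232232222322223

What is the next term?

2232222322322223222232232222322322

Each term (from the third on) is the previous term followed by the one before it: term 3 = 22·3 = 223.
The next term joins 223222232232222322223 and 2232222322322.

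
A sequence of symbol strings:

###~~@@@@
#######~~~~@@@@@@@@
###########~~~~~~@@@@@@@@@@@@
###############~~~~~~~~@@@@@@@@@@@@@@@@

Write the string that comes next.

###################~~~~~~~~~~@@@@@@@@@@@@@@@@@@@@

Each string has the form #^{4n-1} ~^{2n} @^{4n} (n = 1, 2, …).
For the next term, n = 5, so the run lengths are 19, 10, 20.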